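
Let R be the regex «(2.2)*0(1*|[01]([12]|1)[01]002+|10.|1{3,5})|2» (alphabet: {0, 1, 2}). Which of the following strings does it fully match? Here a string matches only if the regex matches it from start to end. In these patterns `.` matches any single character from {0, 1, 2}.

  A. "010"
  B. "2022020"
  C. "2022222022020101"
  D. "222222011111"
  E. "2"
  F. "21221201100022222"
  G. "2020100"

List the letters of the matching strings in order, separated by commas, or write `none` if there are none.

B, C, D, E, F, G

A. "010" → no match
B. "2022020" → match
C → match
D. "222222011111" → match
E. "2" → match
F → match
G. "2020100" → match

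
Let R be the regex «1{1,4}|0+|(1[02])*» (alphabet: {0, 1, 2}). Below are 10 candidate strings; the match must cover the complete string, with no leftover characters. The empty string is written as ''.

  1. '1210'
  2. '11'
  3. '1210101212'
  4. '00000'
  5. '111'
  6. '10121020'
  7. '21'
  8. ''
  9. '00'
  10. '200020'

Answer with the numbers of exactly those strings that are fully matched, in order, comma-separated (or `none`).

1 → match
2 → match
3 → match
4 → match
5 → match
6 → no match
7 → no match
8 → match
9 → match
10 → no match

1, 2, 3, 4, 5, 8, 9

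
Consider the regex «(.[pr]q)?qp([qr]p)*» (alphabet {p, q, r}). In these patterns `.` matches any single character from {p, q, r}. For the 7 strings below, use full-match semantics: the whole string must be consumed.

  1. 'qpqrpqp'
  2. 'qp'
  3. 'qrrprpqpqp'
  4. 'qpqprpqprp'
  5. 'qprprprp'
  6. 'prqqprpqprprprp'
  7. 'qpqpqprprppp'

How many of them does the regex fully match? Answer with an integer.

1 → no match
2 → match
3 → no match
4 → match
5 → match
6 → match
7 → no match
Total matched: 4

4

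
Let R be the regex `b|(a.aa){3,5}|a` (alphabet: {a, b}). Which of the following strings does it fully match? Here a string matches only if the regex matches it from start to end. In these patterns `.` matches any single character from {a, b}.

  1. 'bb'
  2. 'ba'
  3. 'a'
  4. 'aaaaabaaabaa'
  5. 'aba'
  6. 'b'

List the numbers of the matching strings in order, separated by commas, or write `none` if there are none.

1. 'bb' → no match
2. 'ba' → no match
3. 'a' → match
4. 'aaaaabaaabaa' → match
5. 'aba' → no match
6. 'b' → match

3, 4, 6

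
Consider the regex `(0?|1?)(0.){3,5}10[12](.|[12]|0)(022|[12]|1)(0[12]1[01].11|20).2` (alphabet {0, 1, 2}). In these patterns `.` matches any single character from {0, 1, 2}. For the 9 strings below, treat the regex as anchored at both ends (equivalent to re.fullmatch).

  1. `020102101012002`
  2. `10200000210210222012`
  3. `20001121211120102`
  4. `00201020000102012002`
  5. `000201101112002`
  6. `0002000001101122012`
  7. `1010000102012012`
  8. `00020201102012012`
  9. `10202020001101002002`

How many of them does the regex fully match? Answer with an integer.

1 → match
2 → match
3 → no match
4 → match
5 → match
6 → match
7 → match
8 → match
9 → no match
Total matched: 7

7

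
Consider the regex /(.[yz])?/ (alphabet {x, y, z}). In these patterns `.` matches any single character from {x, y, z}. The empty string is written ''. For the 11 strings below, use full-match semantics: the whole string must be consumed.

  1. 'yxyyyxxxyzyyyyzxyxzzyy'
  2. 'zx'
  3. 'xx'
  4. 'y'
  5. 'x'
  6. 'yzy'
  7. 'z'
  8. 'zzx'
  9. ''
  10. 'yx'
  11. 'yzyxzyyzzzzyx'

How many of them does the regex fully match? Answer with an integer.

1

1 → no match
2 → no match
3 → no match
4 → no match
5 → no match
6 → no match
7 → no match
8 → no match
9 → match
10 → no match
11 → no match
Total matched: 1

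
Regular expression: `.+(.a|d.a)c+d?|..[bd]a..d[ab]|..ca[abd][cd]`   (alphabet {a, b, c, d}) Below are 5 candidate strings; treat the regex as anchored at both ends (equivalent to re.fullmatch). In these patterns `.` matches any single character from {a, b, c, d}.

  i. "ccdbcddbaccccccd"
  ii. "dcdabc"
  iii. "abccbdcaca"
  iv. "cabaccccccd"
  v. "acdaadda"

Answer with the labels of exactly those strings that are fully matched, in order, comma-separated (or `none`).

i → match
ii → no match
iii → no match
iv → match
v → match

i, iv, v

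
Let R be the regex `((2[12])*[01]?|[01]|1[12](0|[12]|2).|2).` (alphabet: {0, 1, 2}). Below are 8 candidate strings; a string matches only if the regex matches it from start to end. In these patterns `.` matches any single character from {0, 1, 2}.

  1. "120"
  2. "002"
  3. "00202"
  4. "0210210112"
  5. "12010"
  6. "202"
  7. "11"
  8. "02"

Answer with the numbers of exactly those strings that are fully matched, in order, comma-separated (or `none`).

5, 7, 8

1 → no match
2 → no match
3 → no match
4 → no match
5 → match
6 → no match
7 → match
8 → match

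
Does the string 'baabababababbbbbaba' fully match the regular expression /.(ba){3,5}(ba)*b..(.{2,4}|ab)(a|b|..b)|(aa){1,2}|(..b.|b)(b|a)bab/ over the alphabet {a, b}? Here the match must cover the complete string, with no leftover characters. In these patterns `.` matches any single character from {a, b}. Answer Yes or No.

No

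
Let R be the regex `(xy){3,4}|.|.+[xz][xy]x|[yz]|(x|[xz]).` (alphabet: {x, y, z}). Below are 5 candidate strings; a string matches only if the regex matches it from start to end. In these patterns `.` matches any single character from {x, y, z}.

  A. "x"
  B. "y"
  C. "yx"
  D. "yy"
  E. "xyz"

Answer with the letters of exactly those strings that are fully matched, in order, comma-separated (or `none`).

A → match
B → match
C → no match
D → no match
E → no match

A, B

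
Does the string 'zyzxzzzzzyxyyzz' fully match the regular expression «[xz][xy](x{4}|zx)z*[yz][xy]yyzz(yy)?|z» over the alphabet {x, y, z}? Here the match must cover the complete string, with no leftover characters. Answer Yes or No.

Yes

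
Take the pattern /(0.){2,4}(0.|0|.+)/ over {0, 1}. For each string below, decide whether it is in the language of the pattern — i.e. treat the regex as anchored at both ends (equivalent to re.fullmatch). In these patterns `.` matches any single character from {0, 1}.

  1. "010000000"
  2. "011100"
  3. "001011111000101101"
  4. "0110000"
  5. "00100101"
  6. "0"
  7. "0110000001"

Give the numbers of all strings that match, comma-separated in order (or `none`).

1 → match
2 → no match
3 → no match
4 → no match
5 → no match
6 → no match
7 → no match

1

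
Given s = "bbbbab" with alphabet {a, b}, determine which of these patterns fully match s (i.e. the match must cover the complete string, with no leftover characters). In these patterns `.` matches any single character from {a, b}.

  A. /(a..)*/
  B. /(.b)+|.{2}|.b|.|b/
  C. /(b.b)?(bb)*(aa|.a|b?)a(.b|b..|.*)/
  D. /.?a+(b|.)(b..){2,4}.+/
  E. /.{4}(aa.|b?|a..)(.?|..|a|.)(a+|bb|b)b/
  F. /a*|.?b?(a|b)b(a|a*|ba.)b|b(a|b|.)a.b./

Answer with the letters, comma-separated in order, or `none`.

B, C, E, F

A → no match
B → match
C → match
D → no match
E → match
F → match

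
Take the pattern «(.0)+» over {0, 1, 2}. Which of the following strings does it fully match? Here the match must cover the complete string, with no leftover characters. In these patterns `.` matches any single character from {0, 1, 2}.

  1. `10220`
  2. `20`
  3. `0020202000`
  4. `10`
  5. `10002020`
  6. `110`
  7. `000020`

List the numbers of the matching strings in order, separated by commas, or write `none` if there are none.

1 → no match
2 → match
3 → match
4 → match
5 → match
6 → no match
7 → match

2, 3, 4, 5, 7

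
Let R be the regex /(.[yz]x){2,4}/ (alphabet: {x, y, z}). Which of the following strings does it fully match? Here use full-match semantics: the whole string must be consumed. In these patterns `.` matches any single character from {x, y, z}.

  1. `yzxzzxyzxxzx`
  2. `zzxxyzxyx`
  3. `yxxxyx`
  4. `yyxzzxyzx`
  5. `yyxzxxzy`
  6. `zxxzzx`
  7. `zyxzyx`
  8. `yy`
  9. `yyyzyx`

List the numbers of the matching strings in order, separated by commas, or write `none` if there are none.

1. `yzxzzxyzxxzx` → match
2. `zzxxyzxyx` → no match
3. `yxxxyx` → no match
4. `yyxzzxyzx` → match
5. `yyxzxxzy` → no match — must end with `x`
6. `zxxzzx` → no match
7. `zyxzyx` → match
8. `yy` → no match — must end with `x`
9. `yyyzyx` → no match

1, 4, 7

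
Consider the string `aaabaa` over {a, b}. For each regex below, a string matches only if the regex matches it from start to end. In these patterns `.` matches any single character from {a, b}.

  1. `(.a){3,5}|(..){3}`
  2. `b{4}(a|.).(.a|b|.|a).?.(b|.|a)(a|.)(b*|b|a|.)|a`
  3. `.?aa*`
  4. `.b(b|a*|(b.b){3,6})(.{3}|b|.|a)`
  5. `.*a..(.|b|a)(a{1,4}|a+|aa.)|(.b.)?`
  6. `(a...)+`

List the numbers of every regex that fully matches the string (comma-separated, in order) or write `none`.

1, 5

1 → match
2 → no match
3 → no match
4 → no match
5 → match
6 → no match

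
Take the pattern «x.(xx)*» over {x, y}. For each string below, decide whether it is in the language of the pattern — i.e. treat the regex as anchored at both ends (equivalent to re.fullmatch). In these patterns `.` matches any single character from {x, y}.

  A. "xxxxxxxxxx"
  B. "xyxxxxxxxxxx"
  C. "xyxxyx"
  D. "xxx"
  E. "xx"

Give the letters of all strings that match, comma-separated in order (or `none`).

A → match
B → match
C → no match
D → no match
E → match

A, B, E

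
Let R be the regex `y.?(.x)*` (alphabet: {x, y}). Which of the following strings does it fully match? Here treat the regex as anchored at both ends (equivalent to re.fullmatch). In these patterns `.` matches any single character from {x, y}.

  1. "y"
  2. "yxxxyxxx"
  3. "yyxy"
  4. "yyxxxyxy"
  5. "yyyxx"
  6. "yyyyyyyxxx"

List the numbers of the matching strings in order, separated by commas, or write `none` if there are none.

1, 2

1 → match
2 → match
3 → no match
4 → no match
5 → no match
6 → no match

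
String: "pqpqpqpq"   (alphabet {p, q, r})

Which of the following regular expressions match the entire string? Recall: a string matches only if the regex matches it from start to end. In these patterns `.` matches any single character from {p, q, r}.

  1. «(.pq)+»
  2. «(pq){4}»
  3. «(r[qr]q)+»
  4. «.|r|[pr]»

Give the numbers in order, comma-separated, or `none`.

2

1 → no match
2 → match
3 → no match — must start with "r"
4 → no match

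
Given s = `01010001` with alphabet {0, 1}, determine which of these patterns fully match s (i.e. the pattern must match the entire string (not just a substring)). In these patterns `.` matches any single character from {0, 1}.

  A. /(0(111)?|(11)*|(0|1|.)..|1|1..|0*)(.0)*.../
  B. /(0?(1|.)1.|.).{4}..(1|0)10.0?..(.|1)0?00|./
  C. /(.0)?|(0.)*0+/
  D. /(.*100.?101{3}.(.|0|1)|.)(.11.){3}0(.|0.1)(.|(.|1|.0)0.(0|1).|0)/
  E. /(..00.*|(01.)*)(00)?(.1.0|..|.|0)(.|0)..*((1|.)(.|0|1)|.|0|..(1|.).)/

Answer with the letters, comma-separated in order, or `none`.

A → match
B → no match
C → no match
D → no match
E → match

A, E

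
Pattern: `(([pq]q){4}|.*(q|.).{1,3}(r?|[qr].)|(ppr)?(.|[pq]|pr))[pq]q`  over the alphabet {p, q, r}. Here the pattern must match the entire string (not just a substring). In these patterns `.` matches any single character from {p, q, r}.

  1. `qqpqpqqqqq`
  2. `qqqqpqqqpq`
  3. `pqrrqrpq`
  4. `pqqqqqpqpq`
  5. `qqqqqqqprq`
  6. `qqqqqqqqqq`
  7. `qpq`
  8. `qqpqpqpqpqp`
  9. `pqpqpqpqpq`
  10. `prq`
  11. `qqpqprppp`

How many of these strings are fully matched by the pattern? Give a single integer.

1 → match
2 → match
3 → match
4 → match
5 → no match
6 → match
7 → match
8 → no match — must end with `q`
9 → match
10 → no match
11 → no match — must end with `q`
Total matched: 7

7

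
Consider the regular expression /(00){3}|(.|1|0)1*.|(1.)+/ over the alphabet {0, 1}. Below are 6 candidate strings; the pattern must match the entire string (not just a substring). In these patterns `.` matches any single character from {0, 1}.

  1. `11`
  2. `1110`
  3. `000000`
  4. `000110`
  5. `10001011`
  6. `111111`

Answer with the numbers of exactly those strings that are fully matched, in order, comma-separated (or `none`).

1, 2, 3, 6

1. `11` → match
2. `1110` → match
3. `000000` → match
4. `000110` → no match
5. `10001011` → no match
6. `111111` → match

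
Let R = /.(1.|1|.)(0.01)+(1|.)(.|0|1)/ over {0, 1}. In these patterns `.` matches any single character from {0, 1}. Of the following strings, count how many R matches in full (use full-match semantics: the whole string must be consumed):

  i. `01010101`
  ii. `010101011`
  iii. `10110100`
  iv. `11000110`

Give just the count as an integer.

i → match
ii → no match
iii → no match
iv → match
Total matched: 2

2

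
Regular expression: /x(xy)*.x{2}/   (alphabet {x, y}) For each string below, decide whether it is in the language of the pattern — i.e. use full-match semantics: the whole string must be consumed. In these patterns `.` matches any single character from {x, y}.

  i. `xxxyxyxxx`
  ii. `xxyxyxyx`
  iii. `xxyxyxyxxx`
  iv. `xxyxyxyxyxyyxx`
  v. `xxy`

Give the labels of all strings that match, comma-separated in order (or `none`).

i → no match
ii → no match
iii → match
iv → match
v → no match — must end with `x`

iii, iv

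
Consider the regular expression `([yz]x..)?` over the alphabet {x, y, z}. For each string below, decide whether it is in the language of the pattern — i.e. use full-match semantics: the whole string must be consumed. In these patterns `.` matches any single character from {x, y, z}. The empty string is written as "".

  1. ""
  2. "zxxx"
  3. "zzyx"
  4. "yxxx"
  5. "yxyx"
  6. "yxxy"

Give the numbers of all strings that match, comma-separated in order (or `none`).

1 → match
2 → match
3 → no match
4 → match
5 → match
6 → match

1, 2, 4, 5, 6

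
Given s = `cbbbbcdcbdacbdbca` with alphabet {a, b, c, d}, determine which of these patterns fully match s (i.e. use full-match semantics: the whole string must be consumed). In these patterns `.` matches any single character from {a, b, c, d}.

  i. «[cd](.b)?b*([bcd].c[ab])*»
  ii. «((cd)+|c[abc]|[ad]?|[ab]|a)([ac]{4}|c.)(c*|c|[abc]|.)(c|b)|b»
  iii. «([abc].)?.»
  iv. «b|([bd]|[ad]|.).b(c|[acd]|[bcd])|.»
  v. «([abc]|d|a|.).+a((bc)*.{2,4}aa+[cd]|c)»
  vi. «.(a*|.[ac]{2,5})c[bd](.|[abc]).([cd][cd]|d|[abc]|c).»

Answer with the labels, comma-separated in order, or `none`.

i

i → match
ii → no match
iii → no match
iv → no match
v → no match
vi → no match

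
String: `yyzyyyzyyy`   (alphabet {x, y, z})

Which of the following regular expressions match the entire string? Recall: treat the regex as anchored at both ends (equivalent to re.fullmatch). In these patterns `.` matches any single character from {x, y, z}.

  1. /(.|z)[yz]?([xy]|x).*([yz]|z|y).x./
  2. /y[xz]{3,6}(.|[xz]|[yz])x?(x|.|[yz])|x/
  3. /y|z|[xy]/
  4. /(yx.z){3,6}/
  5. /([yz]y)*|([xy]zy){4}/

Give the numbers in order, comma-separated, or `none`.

5

1 → no match
2 → no match
3 → no match
4 → no match — must start with `yx`
5 → match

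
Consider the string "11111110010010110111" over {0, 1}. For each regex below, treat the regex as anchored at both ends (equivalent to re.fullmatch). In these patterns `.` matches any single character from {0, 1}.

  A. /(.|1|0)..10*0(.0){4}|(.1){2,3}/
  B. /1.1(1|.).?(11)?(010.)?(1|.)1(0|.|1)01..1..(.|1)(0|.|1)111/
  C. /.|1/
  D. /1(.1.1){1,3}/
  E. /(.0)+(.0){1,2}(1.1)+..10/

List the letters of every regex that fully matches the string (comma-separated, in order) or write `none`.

B

A → no match
B → match
C → no match
D → no match
E → no match — must end with "10"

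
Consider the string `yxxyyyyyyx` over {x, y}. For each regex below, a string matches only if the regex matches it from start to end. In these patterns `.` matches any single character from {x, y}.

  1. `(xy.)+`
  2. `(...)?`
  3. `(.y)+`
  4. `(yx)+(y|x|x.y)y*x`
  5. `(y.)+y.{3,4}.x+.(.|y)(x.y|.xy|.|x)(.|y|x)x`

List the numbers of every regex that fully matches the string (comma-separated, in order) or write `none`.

4

1 → no match — must start with `xy`
2 → no match
3 → no match — must end with `y`
4 → match
5 → no match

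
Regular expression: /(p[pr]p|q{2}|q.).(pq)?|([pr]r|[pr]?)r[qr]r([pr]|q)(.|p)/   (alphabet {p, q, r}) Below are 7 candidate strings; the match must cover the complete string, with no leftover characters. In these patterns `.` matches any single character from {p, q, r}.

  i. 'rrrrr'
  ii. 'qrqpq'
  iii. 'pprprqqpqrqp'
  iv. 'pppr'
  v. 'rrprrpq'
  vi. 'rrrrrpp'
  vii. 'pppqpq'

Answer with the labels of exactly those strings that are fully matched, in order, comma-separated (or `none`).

i → match
ii → match
iii → no match
iv → match
v → no match
vi → match
vii → match

i, ii, iv, vi, vii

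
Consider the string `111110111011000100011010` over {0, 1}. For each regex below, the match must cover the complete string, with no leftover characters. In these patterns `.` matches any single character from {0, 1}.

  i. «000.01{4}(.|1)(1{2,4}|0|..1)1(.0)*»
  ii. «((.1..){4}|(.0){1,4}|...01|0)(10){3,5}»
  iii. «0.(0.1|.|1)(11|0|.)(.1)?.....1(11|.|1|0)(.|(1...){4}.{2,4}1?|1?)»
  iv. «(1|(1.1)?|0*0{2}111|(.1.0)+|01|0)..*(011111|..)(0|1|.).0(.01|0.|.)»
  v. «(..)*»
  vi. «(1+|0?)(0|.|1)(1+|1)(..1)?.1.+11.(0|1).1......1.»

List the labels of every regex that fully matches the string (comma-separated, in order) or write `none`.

i → no match — must start with `000`
ii → no match
iii → no match — must start with `0`
iv → no match
v → match
vi → match

v, vi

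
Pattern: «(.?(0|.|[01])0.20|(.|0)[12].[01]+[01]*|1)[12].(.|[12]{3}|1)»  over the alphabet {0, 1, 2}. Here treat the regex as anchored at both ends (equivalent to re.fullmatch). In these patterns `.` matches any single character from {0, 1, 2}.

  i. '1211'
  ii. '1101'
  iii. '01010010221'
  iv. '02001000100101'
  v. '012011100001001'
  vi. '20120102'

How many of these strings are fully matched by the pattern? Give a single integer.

5

i → match
ii → match
iii → match
iv → match
v → no match
vi → match
Total matched: 5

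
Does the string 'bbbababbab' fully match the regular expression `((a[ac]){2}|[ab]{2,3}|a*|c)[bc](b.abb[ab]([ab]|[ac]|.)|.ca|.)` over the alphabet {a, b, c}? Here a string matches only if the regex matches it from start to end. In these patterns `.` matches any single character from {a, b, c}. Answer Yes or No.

No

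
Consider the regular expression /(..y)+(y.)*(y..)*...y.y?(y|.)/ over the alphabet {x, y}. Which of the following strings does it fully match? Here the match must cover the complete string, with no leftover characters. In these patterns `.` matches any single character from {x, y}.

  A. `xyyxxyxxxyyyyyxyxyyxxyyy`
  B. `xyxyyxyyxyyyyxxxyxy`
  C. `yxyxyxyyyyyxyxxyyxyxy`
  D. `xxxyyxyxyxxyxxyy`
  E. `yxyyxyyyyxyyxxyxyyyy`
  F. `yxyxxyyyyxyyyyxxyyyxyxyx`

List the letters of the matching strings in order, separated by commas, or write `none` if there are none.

A → no match
B → no match
C → no match
D → no match
E → match
F → no match

E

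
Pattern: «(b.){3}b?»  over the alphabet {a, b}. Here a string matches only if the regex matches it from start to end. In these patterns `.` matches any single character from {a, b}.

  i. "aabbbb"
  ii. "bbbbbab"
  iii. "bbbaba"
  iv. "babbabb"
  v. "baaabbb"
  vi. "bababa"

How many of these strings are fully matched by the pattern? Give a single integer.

3

i → no match — must start with "b"
ii → match
iii → match
iv → no match
v → no match
vi → match
Total matched: 3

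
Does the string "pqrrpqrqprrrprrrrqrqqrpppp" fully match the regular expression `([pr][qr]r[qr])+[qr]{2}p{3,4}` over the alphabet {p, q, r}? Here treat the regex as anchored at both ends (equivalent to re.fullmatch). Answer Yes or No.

Yes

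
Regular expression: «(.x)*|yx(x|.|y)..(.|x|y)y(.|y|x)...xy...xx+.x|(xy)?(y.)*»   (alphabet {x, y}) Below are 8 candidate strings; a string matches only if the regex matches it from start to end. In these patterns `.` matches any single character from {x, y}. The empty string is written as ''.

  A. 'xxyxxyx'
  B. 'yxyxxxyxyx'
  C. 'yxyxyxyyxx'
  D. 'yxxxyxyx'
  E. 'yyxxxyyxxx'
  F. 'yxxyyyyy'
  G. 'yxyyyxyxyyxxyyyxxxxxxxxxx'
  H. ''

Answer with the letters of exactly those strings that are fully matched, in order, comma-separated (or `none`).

B, D, G, H

A → no match
B → match
C → no match
D → match
E → no match
F → no match
G → match
H → match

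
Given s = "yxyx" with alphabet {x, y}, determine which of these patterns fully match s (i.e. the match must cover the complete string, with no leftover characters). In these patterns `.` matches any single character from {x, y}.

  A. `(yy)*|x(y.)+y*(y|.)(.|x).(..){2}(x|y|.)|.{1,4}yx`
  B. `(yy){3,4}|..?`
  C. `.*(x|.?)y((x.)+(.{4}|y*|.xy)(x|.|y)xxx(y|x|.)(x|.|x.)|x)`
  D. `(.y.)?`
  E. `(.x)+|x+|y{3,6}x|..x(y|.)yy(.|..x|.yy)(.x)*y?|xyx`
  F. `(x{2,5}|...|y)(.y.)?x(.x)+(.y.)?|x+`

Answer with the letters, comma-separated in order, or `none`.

A → match
B → no match
C → match
D → no match
E → match
F → match

A, C, E, F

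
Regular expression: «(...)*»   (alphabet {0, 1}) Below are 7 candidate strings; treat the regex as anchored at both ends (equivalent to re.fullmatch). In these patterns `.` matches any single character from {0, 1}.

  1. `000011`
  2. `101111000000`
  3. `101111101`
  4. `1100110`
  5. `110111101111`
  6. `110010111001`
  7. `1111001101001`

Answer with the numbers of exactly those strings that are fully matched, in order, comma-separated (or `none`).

1, 2, 3, 5, 6

1. `000011` → match
2. `101111000000` → match
3. `101111101` → match
4. `1100110` → no match
5. `110111101111` → match
6. `110010111001` → match
7 → no match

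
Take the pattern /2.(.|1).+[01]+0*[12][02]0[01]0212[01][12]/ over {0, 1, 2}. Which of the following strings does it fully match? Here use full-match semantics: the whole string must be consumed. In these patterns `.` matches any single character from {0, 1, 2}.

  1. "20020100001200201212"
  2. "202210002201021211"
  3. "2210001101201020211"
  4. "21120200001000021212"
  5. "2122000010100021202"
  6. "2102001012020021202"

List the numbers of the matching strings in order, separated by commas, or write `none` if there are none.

2, 4

1 → no match
2 → match
3 → no match
4 → match
5 → no match
6 → no match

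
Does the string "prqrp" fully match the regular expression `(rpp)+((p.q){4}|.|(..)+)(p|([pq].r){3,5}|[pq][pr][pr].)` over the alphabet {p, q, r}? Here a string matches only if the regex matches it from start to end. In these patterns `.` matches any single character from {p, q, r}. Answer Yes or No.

No

Every match must start with "rpp", but "prqrp" does not.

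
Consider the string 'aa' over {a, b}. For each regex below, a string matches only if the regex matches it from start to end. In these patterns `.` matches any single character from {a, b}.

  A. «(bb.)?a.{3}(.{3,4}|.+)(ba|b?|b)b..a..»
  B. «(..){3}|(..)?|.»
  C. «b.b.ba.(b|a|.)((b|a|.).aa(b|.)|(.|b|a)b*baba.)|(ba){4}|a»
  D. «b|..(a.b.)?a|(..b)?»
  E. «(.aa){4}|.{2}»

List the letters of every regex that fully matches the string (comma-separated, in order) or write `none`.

B, E

A → no match
B → match
C → no match
D → no match
E → match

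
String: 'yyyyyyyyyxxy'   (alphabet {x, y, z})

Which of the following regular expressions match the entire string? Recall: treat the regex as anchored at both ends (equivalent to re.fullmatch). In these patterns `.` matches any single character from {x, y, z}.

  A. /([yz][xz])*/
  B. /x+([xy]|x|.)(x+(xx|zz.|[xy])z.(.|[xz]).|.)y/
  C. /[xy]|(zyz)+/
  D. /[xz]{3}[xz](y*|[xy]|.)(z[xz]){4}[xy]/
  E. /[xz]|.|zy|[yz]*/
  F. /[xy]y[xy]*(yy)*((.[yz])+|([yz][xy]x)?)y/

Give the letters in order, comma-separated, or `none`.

F

A → no match
B → no match — must start with 'x'
C → no match
D → no match
E → no match
F → match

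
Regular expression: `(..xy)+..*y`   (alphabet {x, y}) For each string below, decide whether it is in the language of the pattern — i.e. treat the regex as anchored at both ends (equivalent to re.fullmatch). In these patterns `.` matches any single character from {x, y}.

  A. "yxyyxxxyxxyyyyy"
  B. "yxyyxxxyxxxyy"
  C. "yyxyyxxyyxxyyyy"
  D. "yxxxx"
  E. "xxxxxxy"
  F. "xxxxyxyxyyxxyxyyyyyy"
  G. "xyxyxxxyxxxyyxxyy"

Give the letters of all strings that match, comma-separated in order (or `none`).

C, G

A → no match
B → no match
C → match
D → no match — must end with "y"
E → no match
F → no match
G → match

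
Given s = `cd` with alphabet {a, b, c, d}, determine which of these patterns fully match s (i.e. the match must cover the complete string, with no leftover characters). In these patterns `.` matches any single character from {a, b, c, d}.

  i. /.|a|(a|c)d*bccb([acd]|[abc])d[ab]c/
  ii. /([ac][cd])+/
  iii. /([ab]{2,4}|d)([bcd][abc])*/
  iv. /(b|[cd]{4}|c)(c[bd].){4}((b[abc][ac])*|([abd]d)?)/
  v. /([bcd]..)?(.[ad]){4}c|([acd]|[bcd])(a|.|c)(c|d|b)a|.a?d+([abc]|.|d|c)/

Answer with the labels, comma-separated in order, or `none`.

i → no match
ii → match
iii → no match
iv → no match
v → no match

ii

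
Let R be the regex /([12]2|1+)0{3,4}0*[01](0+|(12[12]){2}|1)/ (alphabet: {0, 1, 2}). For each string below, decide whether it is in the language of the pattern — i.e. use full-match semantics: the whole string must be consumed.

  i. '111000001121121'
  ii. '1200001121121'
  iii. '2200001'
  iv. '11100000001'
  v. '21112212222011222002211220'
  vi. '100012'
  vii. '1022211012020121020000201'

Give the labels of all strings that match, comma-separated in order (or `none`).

i, ii, iii, iv

i → match
ii → match
iii → match
iv → match
v → no match
vi → no match
vii → no match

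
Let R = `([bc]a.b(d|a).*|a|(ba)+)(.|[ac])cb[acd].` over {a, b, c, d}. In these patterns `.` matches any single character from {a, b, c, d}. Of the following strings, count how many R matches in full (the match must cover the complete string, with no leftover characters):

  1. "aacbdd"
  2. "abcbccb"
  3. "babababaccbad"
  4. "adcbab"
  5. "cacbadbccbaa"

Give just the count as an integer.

1 → match
2 → no match
3 → match
4 → match
5 → match
Total matched: 4

4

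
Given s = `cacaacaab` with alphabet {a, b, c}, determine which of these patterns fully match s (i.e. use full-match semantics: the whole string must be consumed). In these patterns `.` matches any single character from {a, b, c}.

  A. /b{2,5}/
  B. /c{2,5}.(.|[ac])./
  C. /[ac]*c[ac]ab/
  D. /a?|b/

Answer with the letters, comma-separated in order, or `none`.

A → no match — must start with `b`
B → no match
C → match
D → no match

C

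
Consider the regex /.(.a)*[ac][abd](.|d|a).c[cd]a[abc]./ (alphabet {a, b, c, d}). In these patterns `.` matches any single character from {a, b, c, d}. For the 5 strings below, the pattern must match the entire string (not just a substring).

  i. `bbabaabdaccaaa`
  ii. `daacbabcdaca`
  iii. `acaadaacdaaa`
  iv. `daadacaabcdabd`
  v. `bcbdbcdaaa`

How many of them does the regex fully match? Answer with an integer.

i → match
ii → match
iii → match
iv → match
v → match
Total matched: 5

5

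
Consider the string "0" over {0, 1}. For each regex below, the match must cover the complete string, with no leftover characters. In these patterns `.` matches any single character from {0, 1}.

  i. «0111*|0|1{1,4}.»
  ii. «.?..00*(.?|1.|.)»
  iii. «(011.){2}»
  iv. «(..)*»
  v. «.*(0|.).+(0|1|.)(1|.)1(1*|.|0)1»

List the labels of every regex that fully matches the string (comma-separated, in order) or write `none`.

i

i → match
ii → no match
iii → no match — must start with "011"
iv → no match
v → no match — must end with "1"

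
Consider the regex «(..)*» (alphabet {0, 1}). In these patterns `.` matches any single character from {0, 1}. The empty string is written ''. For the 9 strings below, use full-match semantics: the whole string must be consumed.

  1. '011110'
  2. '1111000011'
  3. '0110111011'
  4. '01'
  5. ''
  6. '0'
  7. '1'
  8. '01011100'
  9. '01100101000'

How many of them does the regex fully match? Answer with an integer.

1. '011110' → match
2. '1111000011' → match
3. '0110111011' → match
4. '01' → match
5. '' → match
6. '0' → no match
7. '1' → no match
8. '01011100' → match
9. '01100101000' → no match
Total matched: 6

6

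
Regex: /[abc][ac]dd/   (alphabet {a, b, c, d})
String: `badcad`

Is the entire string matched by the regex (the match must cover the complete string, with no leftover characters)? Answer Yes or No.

No

Every match must end with `dd`, but `badcad` does not.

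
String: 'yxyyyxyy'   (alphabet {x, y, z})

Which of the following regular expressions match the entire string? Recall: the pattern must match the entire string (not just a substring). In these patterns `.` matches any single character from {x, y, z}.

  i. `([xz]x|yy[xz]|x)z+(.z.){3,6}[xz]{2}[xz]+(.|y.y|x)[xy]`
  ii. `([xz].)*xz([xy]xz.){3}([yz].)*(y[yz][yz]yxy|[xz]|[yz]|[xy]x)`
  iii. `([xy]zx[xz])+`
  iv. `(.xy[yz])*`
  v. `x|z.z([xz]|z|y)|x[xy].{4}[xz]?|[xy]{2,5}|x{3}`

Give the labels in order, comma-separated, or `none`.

i → no match
ii → no match
iii → no match
iv → match
v → no match

iv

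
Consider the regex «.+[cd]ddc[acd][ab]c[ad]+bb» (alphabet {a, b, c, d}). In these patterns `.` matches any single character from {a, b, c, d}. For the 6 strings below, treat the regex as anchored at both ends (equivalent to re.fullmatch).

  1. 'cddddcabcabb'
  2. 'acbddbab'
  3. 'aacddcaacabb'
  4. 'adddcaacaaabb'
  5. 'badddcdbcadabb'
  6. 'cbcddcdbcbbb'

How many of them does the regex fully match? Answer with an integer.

4

1 → match
2 → no match — must end with 'bb'
3 → match
4 → match
5 → match
6 → no match
Total matched: 4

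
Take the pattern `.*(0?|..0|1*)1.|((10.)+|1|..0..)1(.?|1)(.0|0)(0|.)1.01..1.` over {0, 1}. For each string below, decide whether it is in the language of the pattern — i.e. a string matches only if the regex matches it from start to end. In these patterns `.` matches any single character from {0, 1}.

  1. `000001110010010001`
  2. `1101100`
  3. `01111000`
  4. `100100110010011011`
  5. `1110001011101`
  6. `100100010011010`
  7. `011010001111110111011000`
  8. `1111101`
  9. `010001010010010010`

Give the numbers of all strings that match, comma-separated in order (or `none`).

1 → no match
2 → no match
3 → no match
4 → match
5 → no match
6 → match
7 → no match
8 → no match
9 → match

4, 6, 9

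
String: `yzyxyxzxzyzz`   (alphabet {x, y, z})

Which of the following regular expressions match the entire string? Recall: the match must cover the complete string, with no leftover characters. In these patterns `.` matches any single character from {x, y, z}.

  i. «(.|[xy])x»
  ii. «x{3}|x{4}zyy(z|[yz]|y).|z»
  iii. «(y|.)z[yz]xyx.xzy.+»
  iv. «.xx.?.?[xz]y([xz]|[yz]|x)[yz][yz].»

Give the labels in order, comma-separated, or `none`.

iii

i → no match — must end with `x`
ii → no match
iii → match
iv → no match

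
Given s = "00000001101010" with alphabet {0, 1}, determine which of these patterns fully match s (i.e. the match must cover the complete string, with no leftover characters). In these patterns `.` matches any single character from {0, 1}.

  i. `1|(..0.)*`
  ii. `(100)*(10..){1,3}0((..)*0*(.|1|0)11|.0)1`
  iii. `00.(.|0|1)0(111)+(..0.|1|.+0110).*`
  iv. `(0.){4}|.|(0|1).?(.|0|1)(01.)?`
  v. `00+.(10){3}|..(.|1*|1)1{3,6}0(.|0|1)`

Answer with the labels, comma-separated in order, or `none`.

i → no match
ii → no match — must end with "1"
iii → no match
iv → no match
v → match

v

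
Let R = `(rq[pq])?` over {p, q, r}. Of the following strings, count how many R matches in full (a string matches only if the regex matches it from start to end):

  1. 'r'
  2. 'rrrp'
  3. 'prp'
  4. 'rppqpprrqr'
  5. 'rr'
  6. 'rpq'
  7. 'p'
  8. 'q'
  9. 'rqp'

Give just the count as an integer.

1 → no match
2 → no match
3 → no match
4 → no match
5 → no match
6 → no match
7 → no match
8 → no match
9 → match
Total matched: 1

1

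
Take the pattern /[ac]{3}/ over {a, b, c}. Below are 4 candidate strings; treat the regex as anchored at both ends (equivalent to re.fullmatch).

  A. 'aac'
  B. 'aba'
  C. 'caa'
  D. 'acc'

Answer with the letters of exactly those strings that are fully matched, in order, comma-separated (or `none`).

A, C, D

A. 'aac' → match
B. 'aba' → no match
C. 'caa' → match
D. 'acc' → match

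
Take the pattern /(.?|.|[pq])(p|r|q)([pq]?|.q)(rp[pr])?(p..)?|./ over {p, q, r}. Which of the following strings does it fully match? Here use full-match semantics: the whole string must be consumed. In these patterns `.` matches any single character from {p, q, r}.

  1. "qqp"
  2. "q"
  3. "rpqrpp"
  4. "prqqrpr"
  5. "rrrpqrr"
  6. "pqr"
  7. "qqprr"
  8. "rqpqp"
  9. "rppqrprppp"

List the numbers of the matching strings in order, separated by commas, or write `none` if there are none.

1, 2, 3, 4, 7, 8, 9

1 → match
2 → match
3 → match
4 → match
5 → no match
6 → no match
7 → match
8 → match
9 → match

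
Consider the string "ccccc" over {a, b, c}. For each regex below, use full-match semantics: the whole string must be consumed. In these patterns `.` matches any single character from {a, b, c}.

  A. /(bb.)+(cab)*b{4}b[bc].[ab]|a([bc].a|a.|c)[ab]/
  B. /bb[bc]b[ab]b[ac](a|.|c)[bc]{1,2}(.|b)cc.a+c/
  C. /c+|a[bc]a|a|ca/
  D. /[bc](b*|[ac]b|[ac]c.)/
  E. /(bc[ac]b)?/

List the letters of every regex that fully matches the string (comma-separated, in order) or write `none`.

A → no match
B → no match — must start with "bb"
C → match
D → no match
E → no match

C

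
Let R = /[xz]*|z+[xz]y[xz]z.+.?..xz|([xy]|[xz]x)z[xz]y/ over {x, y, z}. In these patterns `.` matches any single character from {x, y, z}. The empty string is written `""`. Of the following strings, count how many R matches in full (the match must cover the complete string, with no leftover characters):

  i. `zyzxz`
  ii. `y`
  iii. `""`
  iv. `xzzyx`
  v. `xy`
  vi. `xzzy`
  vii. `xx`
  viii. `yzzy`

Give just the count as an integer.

4

i → no match
ii → no match
iii → match
iv → no match
v → no match
vi → match
vii → match
viii → match
Total matched: 4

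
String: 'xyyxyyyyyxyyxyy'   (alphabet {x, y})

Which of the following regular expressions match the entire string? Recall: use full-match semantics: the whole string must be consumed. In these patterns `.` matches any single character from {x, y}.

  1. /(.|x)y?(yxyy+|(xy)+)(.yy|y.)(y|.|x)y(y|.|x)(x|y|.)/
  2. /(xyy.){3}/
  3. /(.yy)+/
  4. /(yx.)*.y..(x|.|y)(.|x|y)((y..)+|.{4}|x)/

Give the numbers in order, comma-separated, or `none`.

3

1 → no match
2 → no match
3 → match
4 → no match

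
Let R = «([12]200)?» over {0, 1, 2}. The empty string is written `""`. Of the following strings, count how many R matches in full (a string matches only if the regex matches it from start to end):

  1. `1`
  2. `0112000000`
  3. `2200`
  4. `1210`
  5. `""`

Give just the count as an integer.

1 → no match
2 → no match
3 → match
4 → no match
5 → match
Total matched: 2

2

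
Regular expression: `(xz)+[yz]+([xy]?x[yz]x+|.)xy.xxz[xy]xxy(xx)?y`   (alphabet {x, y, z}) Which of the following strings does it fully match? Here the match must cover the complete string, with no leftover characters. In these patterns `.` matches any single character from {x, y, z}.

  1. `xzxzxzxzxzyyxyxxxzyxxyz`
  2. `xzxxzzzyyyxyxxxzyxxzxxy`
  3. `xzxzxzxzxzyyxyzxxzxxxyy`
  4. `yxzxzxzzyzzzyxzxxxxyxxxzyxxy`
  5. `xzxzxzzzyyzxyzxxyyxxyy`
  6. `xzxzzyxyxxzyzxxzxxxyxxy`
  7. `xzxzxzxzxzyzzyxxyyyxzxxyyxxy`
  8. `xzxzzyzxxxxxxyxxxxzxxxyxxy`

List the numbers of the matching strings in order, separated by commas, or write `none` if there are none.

1 → no match — must end with `y`
2 → no match
3 → match
4 → no match — must start with `xz`
5 → no match
6 → no match
7 → no match
8 → no match

3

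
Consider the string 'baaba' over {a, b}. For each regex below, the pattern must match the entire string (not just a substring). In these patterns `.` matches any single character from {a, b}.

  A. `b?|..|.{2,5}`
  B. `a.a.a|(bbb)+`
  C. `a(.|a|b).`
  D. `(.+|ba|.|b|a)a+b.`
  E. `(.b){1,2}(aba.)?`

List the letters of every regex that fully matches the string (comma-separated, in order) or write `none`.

A → match
B → no match
C → no match — must start with 'a'
D → match
E → no match

A, D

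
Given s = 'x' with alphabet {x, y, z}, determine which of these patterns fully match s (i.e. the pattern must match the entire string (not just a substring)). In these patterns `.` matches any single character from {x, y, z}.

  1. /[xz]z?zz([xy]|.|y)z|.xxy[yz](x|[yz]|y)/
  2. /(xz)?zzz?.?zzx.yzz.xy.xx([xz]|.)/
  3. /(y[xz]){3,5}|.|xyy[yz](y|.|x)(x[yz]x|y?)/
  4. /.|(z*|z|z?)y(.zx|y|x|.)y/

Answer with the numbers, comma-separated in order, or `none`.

3, 4

1 → no match
2 → no match
3 → match
4 → match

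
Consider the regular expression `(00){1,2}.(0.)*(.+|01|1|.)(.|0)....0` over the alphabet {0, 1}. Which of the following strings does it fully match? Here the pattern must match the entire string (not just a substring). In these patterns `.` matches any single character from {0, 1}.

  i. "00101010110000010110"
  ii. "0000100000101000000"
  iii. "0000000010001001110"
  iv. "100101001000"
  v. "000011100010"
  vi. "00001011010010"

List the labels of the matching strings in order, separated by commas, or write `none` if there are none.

i → match
ii → match
iii → match
iv → no match — must start with "00"
v → match
vi → match

i, ii, iii, v, vi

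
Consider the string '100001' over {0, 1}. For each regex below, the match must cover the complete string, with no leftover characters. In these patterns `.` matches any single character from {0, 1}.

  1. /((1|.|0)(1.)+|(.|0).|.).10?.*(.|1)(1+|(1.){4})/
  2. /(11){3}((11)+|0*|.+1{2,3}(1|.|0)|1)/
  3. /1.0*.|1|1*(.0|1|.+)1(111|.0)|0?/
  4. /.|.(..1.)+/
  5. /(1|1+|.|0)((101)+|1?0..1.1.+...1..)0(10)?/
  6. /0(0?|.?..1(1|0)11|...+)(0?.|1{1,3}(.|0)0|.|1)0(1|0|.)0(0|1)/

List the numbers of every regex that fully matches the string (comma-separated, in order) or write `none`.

1 → no match
2 → no match — must start with '11'
3 → match
4 → no match
5 → no match
6 → no match — must start with '0'

3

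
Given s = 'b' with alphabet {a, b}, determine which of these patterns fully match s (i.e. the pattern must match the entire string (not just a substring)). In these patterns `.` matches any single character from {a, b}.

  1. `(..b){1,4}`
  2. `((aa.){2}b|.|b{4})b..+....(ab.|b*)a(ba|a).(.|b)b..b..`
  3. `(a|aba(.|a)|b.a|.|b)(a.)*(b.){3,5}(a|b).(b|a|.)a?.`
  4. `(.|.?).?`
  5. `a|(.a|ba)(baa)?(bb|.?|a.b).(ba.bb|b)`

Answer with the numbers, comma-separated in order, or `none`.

1 → no match
2 → no match
3 → no match
4 → match
5 → no match

4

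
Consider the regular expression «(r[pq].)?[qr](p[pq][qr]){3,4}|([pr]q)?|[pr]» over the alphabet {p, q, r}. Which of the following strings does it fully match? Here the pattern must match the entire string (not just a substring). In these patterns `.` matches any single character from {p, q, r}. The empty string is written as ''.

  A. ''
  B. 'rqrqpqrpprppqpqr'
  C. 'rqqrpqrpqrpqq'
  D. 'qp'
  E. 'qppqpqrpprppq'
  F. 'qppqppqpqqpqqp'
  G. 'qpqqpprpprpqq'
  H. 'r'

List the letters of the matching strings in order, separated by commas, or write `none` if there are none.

A → match
B → match
C → match
D → no match
E → match
F → no match
G → match
H → match

A, B, C, E, G, H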